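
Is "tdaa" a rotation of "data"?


Word: "data", Candidate: "tdaa"
Method: check if candidate is substring of word+word
"datadata" contains "tdaa"? No
Is rotation = No


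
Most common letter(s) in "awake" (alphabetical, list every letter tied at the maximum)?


Word: "awake"
Letter counts:
  'a': 2
  'e': 1
  'k': 1
  'w': 1
Maximum count = 2
Most frequent = 'a' (2 times each)


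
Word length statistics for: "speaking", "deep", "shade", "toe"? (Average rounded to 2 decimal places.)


Lengths: "speaking"=8, "deep"=4, "shade"=5, "toe"=3
Sum = 20, Count = 4
Average = 20/4 = 5.00
= avg=5.00, min=3, max=8


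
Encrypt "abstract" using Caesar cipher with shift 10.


Word: "abstract"
Shift: 10
Each letter → (letter + shift) mod 26:
  'a' (0) + 10 = 10 → 'k'
  'b' (1) + 10 = 11 → 'l'
  's' (18) + 10 = 2 → 'c'
  't' (19) + 10 = 3 → 'd'
  'r' (17) + 10 = 1 → 'b'
  'a' (0) + 10 = 10 → 'k'
  'c' (2) + 10 = 12 → 'm'
  't' (19) + 10 = 3 → 'd'
Result = "klcdbkmd"


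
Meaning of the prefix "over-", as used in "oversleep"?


Prefix: over-
Example: oversleep = over- + sleep
Meaning = excessive


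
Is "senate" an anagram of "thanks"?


Word 1: "thanks" → sorted: ahknst
Word 2: "senate" → sorted: aeenst
Same letters? ahknst != aeenst
Anagram = No


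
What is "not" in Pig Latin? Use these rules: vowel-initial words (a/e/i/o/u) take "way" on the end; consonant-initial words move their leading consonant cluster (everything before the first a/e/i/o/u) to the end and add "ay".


Word: "not"
Starts with consonant(s) → move to end, add 'ay'
Consonant cluster: "n"
Pig Latin = "otnay"


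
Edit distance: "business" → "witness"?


Word 1: "business" (length 8)
Word 2: "witness" (length 7)
One optimal edit sequence (insert/delete/substitute each cost 1):
  1. delete 'b'  (+1)
  2. substitute 'u' -> 'w'  (+1)
  3. substitute 's' -> 'i'  (+1)
  4. substitute 'i' -> 't'  (+1)
  5. keep 'n'
  6. keep 'e'
  7. keep 's'
  8. keep 's'
Total edit operations: 4
Edit distance = 4


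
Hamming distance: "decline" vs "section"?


Comparing character by character (same length = 7):
  Pos 0: 'd' vs 's' !=
  Pos 1: 'e' vs 'e' =
  Pos 2: 'c' vs 'c' =
  Pos 3: 'l' vs 't' !=
  Pos 4: 'i' vs 'i' =
  Pos 5: 'n' vs 'o' !=
  Pos 6: 'e' vs 'n' !=
Hamming distance = 4


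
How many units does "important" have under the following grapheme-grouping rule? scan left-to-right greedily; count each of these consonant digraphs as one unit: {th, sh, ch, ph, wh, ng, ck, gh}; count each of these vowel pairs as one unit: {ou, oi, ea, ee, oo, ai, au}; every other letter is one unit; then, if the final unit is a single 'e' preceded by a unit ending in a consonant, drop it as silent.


Word: "important" (9 letters)
Left-to-right scan:
  [1] 'i' (letter)
  [2] 'm' (letter)
  [3] 'p' (letter)
  [4] 'o' (letter)
  [5] 'r' (letter)
  [6] 't' (letter)
  [7] 'a' (letter)
  [8] 'n' (letter)
  [9] 't' (letter)
Units from scan: 9
Sound units = 9 units


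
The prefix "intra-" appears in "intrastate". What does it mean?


Prefix: intra-
Example: intrastate (intra- + state)
Meaning = within


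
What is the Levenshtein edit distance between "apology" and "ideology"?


Word 1: "apology" (length 7)
Word 2: "ideology" (length 8)
One optimal edit sequence (insert/delete/substitute each cost 1):
  1. insert 'i'  (+1)
  2. substitute 'a' -> 'd'  (+1)
  3. substitute 'p' -> 'e'  (+1)
  4. keep 'o'
  5. keep 'l'
  6. keep 'o'
  7. keep 'g'
  8. keep 'y'
Total edit operations: 3
Edit distance = 3


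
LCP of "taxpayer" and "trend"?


Word 1: "taxpayer"
Word 2: "trend"
Comparing from start:
  Pos 0: 't' == 't'
  Pos 1: 'a' != 'r' (stop)
LCP = "t" (length 1)


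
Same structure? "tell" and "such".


Pattern of "tell": [0, 1, 2, 2]
Pattern of "such": [0, 1, 2, 3]
Patterns do not match
Same pattern = No


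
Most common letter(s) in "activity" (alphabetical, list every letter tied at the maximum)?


Word: "activity"
Letter counts:
  'a': 1
  'c': 1
  'i': 2
  't': 2
  'v': 1
  'y': 1
Maximum count = 2
Most frequent = 'i', 't' (2 times each)


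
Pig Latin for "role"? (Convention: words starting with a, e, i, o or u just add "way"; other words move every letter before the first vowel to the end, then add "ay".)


Word: "role"
Starts with consonant(s) → move to end, add 'ay'
Consonant cluster: "r"
Pig Latin = "oleray"


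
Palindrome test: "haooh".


Word: "haooh"
Reversed: "hooah"
Forward == Backward? haooh != hooah
Palindrome = No


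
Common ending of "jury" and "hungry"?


Word 1: "jury"
Word 2: "hungry"
Comparing from end:
  Pos -1: 'y' == 'y'
  Pos -2: 'r' == 'r'
  Pos -3: 'u' != 'g' (stop)
LCS = "ry" (length 2)


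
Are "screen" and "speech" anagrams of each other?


Word 1: "screen" → sorted: ceenrs
Word 2: "speech" → sorted: ceehps
Same letters? ceenrs != ceehps
Anagram = No


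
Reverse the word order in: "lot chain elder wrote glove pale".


Original: "lot chain elder wrote glove pale"
Words (1..n): lot | chain | elder | wrote | glove | pale
Reversed (n..1): pale | glove | wrote | elder | chain | lot
Result = "pale glove wrote elder chain lot"


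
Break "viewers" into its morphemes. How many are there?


Word: "viewers"
Morphemes: view / -er / -s
Each morpheme carries meaning
= 3 morphemes


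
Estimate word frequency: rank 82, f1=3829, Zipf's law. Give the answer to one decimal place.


Zipf's law: f(r) = f(1) / r
f(1) = 3829
f(82) = 3829 / 82
= 46.7 occurrences


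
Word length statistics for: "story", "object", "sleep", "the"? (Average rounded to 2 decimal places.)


Lengths: "story"=5, "object"=6, "sleep"=5, "the"=3
Sum = 19, Count = 4
Average = 19/4 = 4.75
= avg=4.75, min=3, max=6


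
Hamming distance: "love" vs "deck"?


Comparing character by character (same length = 4):
  Pos 0: 'l' vs 'd' !=
  Pos 1: 'o' vs 'e' !=
  Pos 2: 'v' vs 'c' !=
  Pos 3: 'e' vs 'k' !=
Hamming distance = 4


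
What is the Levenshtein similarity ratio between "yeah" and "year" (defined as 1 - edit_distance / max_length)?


Word 1: "yeah" (length 4)
Word 2: "year" (length 4)
One optimal edit sequence:
  1. keep 'y'
  2. keep 'e'
  3. keep 'a'
  4. substitute 'h' -> 'r'  (+1)
Edit distance = 1
Max length = max(4, 4) = 4
Similarity = 1 - 1/4
= 0.7500


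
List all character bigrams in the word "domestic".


Word: "domestic" (length 8)
Number of bigrams = 8 - 2 + 1 = 7
  Position 0: "do"
  Position 1: "om"
  Position 2: "me"
  Position 3: "es"
  Position 4: "st"
  Position 5: "ti"
  Position 6: "ic"
Bigrams = "do", "om", "me", "es", "st", "ti", "ic"


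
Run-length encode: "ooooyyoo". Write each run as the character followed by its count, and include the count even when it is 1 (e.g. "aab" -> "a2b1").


String: "ooooyyoo"
Scanning for consecutive runs:
  'o' x 4
  'y' x 2
  'o' x 2
RLE = "o4y2o2"


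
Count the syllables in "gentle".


Word: "gentle"
Syllable breakdown: gen | tle
Counting: 2 parts
= 2 syllables


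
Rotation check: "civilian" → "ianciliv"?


Word: "civilian", Candidate: "ianciliv"
Method: check if candidate is substring of word+word
"civiliancivilian" contains "ianciliv"? No
Is rotation = No


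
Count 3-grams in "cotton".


Word: "cotton" (length 6)
Number of 3-grams = length - 3 + 1 = 6 - 3 + 1
= 4


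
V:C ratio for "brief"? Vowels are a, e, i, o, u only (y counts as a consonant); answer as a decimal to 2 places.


Word: "brief"
Vowels (a,e,i,o,u): 2
Consonants: 3
Ratio = 2/3
= 0.67


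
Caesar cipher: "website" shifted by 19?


Word: "website"
Shift: 19
Each letter → (letter + shift) mod 26:
  'w' (22) + 19 = 15 → 'p'
  'e' (4) + 19 = 23 → 'x'
  'b' (1) + 19 = 20 → 'u'
  's' (18) + 19 = 11 → 'l'
  'i' (8) + 19 = 1 → 'b'
  't' (19) + 19 = 12 → 'm'
  'e' (4) + 19 = 23 → 'x'
Result = "pxulbmx"


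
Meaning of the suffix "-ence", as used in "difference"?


Suffix: -ence
Example: difference = differ + -ence
Meaning = state of


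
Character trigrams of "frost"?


Word: "frost" (length 5)
Number of trigrams = 5 - 3 + 1 = 3
  Position 0: "fro"
  Position 1: "ros"
  Position 2: "ost"
Trigrams = "fro", "ros", "ost"


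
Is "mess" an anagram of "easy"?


Word 1: "easy" → sorted: aesy
Word 2: "mess" → sorted: emss
Same letters? aesy != emss
Anagram = No


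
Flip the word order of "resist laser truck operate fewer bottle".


Original: "resist laser truck operate fewer bottle"
Words (1..n): resist | laser | truck | operate | fewer | bottle
Reversed (n..1): bottle | fewer | operate | truck | laser | resist
Result = "bottle fewer operate truck laser resist"


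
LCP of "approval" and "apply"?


Word 1: "approval"
Word 2: "apply"
Comparing from start:
  Pos 0: 'a' == 'a'
  Pos 1: 'p' == 'p'
  Pos 2: 'p' == 'p'
  Pos 3: 'r' != 'l' (stop)
LCP = "app" (length 3)


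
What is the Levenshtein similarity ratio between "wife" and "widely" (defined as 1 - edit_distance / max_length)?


Word 1: "wife" (length 4)
Word 2: "widely" (length 6)
One optimal edit sequence:
  1. keep 'w'
  2. keep 'i'
  3. substitute 'f' -> 'd'  (+1)
  4. keep 'e'
  5. insert 'l'  (+1)
  6. insert 'y'  (+1)
Edit distance = 3
Max length = max(4, 6) = 6
Similarity = 1 - 3/6
= 0.5000


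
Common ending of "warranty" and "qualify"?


Word 1: "warranty"
Word 2: "qualify"
Comparing from end:
  Pos -1: 'y' == 'y'
  Pos -2: 't' != 'f' (stop)
LCS = "y" (length 1)


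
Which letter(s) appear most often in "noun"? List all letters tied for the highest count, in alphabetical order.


Word: "noun"
Letter counts:
  'n': 2
  'o': 1
  'u': 1
Maximum count = 2
Most frequent = 'n' (2 times each)


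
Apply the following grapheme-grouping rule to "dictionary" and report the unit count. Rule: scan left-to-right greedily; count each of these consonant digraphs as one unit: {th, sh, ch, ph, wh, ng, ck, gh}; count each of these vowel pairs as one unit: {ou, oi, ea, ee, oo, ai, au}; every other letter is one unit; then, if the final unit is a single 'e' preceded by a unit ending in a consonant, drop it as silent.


Word: "dictionary" (10 letters)
Left-to-right scan:
  1. 'd' (letter)
  2. 'i' (letter)
  3. 'c' (letter)
  4. 't' (letter)
  5. 'i' (letter)
  6. 'o' (letter)
  7. 'n' (letter)
  8. 'a' (letter)
  9. 'r' (letter)
  10. 'y' (letter)
Units from scan: 10
Sound units = 10 units


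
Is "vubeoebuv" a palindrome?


Word: "vubeoebuv"
Reversed: "vubeoebuv"
Forward == Backward? vubeoebuv == vubeoebuv
Palindrome = Yes


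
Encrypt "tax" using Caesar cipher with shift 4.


Word: "tax"
Shift: 4
Each letter → (letter + shift) mod 26:
  't' (19) + 4 = 23 → 'x'
  'a' (0) + 4 = 4 → 'e'
  'x' (23) + 4 = 1 → 'b'
Result = "xeb"


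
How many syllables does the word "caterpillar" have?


Word: "caterpillar"
Syllable breakdown: cat-er-pil-lar
Counting: 4 parts
= 4 syllables


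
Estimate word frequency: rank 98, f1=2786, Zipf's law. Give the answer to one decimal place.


Zipf's law: f(r) = f(1) / r
f(1) = 2786
f(98) = 2786 / 98
= 28.4 occurrences


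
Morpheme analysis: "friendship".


Word: "friendship"
Morphemes: friend | -ship
Each morpheme carries meaning
= 2 morphemes


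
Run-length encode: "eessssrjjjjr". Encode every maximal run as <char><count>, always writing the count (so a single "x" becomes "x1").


String: "eessssrjjjjr"
Scanning for consecutive runs:
  'e' x 2
  's' x 4
  'r' x 1
  'j' x 4
  'r' x 1
RLE = "e2s4r1j4r1"


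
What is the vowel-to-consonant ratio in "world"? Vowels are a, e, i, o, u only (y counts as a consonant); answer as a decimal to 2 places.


Word: "world"
Vowels (a,e,i,o,u): 1
Consonants: 4
Ratio = 1/4
= 0.25


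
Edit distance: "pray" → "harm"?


Word 1: "pray" (length 4)
Word 2: "harm" (length 4)
One optimal edit sequence (insert/delete/substitute each cost 1):
  1. substitute 'p' -> 'h'  (+1)
  2. substitute 'r' -> 'a'  (+1)
  3. substitute 'a' -> 'r'  (+1)
  4. substitute 'y' -> 'm'  (+1)
Total edit operations: 4
Edit distance = 4


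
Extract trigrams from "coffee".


Word: "coffee" (length 6)
Number of trigrams = 6 - 3 + 1 = 4
  Position 0: "cof"
  Position 1: "off"
  Position 2: "ffe"
  Position 3: "fee"
Trigrams = "cof", "off", "ffe", "fee"


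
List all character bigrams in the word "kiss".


Word: "kiss" (length 4)
Number of bigrams = 4 - 2 + 1 = 3
  Position 0: "ki"
  Position 1: "is"
  Position 2: "ss"
Bigrams = "ki", "is", "ss"


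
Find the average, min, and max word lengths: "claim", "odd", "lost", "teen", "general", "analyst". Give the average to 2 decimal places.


Lengths: "claim"=5, "odd"=3, "lost"=4, "teen"=4, "general"=7, "analyst"=7
Sum = 30, Count = 6
Average = 30/6 = 5.00
= avg=5.00, min=3, max=7


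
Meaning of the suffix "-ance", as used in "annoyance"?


Suffix: -ance
Example: annoyance = annoy + -ance
Meaning = state of


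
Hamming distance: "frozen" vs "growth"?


Comparing character by character (same length = 6):
  Pos 0: 'f' vs 'g' !=
  Pos 1: 'r' vs 'r' =
  Pos 2: 'o' vs 'o' =
  Pos 3: 'z' vs 'w' !=
  Pos 4: 'e' vs 't' !=
  Pos 5: 'n' vs 'h' !=
Hamming distance = 4


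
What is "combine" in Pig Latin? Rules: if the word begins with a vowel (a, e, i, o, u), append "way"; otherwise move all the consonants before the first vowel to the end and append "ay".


Word: "combine"
Starts with consonant(s) → move to end, add 'ay'
Consonant cluster: "c"
Pig Latin = "ombinecay"


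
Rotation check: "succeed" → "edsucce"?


Word: "succeed", Candidate: "edsucce"
Method: check if candidate is substring of word+word
"succeedsucceed" contains "edsucce"? Yes
Is rotation = Yes


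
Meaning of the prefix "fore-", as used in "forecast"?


Prefix: fore-
Example: forecast (fore- + cast)
Meaning = before


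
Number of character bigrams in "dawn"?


Word: "dawn" (length 4)
Number of 2-grams = length - 2 + 1 = 4 - 2 + 1
= 3


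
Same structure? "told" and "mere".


Pattern of "told": [0, 1, 2, 3]
Pattern of "mere": [0, 1, 2, 1]
Patterns do not match
Same pattern = No


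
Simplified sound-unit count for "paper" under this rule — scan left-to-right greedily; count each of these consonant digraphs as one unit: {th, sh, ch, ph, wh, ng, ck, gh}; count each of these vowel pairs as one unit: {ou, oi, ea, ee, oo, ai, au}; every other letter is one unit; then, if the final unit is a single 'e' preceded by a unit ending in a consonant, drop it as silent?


Word: "paper" (5 letters)
Left-to-right scan:
  (1) 'p' (letter)
  (2) 'a' (letter)
  (3) 'p' (letter)
  (4) 'e' (letter)
  (5) 'r' (letter)
Units from scan: 5
Sound units = 5 units


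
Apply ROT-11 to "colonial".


Word: "colonial"
Shift: 11
Each letter → (letter + shift) mod 26:
  'c' (2) + 11 = 13 → 'n'
  'o' (14) + 11 = 25 → 'z'
  'l' (11) + 11 = 22 → 'w'
  'o' (14) + 11 = 25 → 'z'
  'n' (13) + 11 = 24 → 'y'
  'i' (8) + 11 = 19 → 't'
  'a' (0) + 11 = 11 → 'l'
  'l' (11) + 11 = 22 → 'w'
Result = "nzwzytlw"


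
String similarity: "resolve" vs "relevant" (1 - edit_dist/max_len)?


Word 1: "resolve" (length 7)
Word 2: "relevant" (length 8)
One optimal edit sequence:
  1. keep 'r'
  2. keep 'e'
  3. insert 'l'  (+1)
  4. substitute 's' -> 'e'  (+1)
  5. substitute 'o' -> 'v'  (+1)
  6. substitute 'l' -> 'a'  (+1)
  7. substitute 'v' -> 'n'  (+1)
  8. substitute 'e' -> 't'  (+1)
Edit distance = 6
Max length = max(7, 8) = 8
Similarity = 1 - 6/8
= 0.2500


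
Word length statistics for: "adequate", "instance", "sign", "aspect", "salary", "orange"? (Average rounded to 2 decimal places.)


Lengths: "adequate"=8, "instance"=8, "sign"=4, "aspect"=6, "salary"=6, "orange"=6
Sum = 38, Count = 6
Average = 38/6 = 6.33
= avg=6.33, min=4, max=8


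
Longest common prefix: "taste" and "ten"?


Word 1: "taste"
Word 2: "ten"
Comparing from start:
  Pos 0: 't' == 't'
  Pos 1: 'a' != 'e' (stop)
LCP = "t" (length 1)


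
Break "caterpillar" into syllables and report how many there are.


Word: "caterpillar"
Syllable breakdown: cat · er · pil · lar
Counting: 4 parts
= 4 syllables


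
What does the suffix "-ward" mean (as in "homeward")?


Suffix: -ward
As in: homeward -> home + -ward
Meaning = in the direction of


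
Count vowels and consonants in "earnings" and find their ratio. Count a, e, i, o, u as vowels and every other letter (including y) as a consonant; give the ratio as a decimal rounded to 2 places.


Word: "earnings"
Vowels (a,e,i,o,u): 3
Consonants: 5
Ratio = 3/5
= 0.60


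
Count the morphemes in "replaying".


Word: "replaying"
Morphemes: re- | play | -ing
Each morpheme carries meaning
= 3 morphemes


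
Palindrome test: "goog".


Word: "goog"
Reversed: "goog"
Forward == Backward? goog == goog
Palindrome = Yes


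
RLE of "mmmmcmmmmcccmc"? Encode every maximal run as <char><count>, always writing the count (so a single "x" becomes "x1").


String: "mmmmcmmmmcccmc"
Scanning for consecutive runs:
  'm' x 4
  'c' x 1
  'm' x 4
  'c' x 3
  'm' x 1
  'c' x 1
RLE = "m4c1m4c3m1c1"


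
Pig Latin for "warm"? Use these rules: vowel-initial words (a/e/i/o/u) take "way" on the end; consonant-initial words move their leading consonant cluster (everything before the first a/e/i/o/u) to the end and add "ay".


Word: "warm"
Starts with consonant(s) → move to end, add 'ay'
Consonant cluster: "w"
Pig Latin = "armway"


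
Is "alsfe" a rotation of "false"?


Word: "false", Candidate: "alsfe"
Method: check if candidate is substring of word+word
"falsefalse" contains "alsfe"? No
Is rotation = No


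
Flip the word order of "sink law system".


Original: "sink law system"
Words (1..n): sink | law | system
Reversed (n..1): system | law | sink
Result = "system law sink"


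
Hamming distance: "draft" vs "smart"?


Comparing character by character (same length = 5):
  Pos 0: 'd' vs 's' !=
  Pos 1: 'r' vs 'm' !=
  Pos 2: 'a' vs 'a' =
  Pos 3: 'f' vs 'r' !=
  Pos 4: 't' vs 't' =
Hamming distance = 3


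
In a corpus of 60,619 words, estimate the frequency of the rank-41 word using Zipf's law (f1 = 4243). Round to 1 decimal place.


Zipf's law: f(r) = f(1) / r
f(1) = 4243
f(41) = 4243 / 41
= 103.5 occurrences


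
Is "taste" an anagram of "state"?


Word 1: "state" → sorted: aestt
Word 2: "taste" → sorted: aestt
Same letters? aestt == aestt
Anagram = Yes


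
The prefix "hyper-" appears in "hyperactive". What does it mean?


Prefix: hyper-
As in: hyperactive -> hyper- + active
Meaning = over / excessive


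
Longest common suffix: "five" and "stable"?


Word 1: "five"
Word 2: "stable"
Comparing from end:
  Pos -1: 'e' == 'e'
  Pos -2: 'v' != 'l' (stop)
LCS = "e" (length 1)


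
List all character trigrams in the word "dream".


Word: "dream" (length 5)
Number of trigrams = 5 - 3 + 1 = 3
  Position 0: "dre"
  Position 1: "rea"
  Position 2: "eam"
Trigrams = "dre", "rea", "eam"


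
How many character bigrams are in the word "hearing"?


Word: "hearing" (length 7)
Number of 2-grams = length - 2 + 1 = 7 - 2 + 1
= 6


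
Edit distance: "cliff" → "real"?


Word 1: "cliff" (length 5)
Word 2: "real" (length 4)
One optimal edit sequence (insert/delete/substitute each cost 1):
  1. delete 'c'  (+1)
  2. substitute 'l' -> 'r'  (+1)
  3. substitute 'i' -> 'e'  (+1)
  4. substitute 'f' -> 'a'  (+1)
  5. substitute 'f' -> 'l'  (+1)
Total edit operations: 5
Edit distance = 5


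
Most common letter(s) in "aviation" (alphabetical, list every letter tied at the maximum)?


Word: "aviation"
Letter counts:
  'a': 2
  'i': 2
  'n': 1
  'o': 1
  't': 1
  'v': 1
Maximum count = 2
Most frequent = 'a', 'i' (2 times each)


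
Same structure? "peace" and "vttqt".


Pattern of "peace": [0, 1, 2, 3, 1]
Pattern of "vttqt": [0, 1, 1, 2, 1]
Patterns do not match
Same pattern = No


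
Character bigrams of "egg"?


Word: "egg" (length 3)
Number of bigrams = 3 - 2 + 1 = 2
  Position 0: "eg"
  Position 1: "gg"
Bigrams = "eg", "gg"


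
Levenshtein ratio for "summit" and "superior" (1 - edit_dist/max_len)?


Word 1: "summit" (length 6)
Word 2: "superior" (length 8)
One optimal edit sequence:
  1. keep 's'
  2. keep 'u'
  3. insert 'p'  (+1)
  4. substitute 'm' -> 'e'  (+1)
  5. substitute 'm' -> 'r'  (+1)
  6. keep 'i'
  7. insert 'o'  (+1)
  8. substitute 't' -> 'r'  (+1)
Edit distance = 5
Max length = max(6, 8) = 8
Similarity = 1 - 5/8
= 0.3750


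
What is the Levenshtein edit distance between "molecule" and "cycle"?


Word 1: "molecule" (length 8)
Word 2: "cycle" (length 5)
One optimal edit sequence (insert/delete/substitute each cost 1):
  1. delete 'm'  (+1)
  2. delete 'o'  (+1)
  3. substitute 'l' -> 'c'  (+1)
  4. substitute 'e' -> 'y'  (+1)
  5. keep 'c'
  6. delete 'u'  (+1)
  7. keep 'l'
  8. keep 'e'
Total edit operations: 5
Edit distance = 5


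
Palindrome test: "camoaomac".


Word: "camoaomac"
Reversed: "camoaomac"
Forward == Backward? camoaomac == camoaomac
Palindrome = Yes


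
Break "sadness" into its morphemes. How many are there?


Word: "sadness"
Morphemes: sad / -ness
Each morpheme carries meaning
= 2 morphemes


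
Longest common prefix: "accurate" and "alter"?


Word 1: "accurate"
Word 2: "alter"
Comparing from start:
  Pos 0: 'a' == 'a'
  Pos 1: 'c' != 'l' (stop)
LCP = "a" (length 1)


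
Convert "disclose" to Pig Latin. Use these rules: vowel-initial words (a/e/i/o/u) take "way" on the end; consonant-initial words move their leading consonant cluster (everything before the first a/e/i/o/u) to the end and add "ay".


Word: "disclose"
Starts with consonant(s) → move to end, add 'ay'
Consonant cluster: "d"
Pig Latin = "iscloseday"


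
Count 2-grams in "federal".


Word: "federal" (length 7)
Number of 2-grams = length - 2 + 1 = 7 - 2 + 1
= 6


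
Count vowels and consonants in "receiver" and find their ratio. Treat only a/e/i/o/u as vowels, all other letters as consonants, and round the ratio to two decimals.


Word: "receiver"
Vowels (a,e,i,o,u): 4
Consonants: 4
Ratio = 4/4
= 1.00


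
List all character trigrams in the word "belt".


Word: "belt" (length 4)
Number of trigrams = 4 - 3 + 1 = 2
  Position 0: "bel"
  Position 1: "elt"
Trigrams = "bel", "elt"


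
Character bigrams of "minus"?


Word: "minus" (length 5)
Number of bigrams = 5 - 2 + 1 = 4
  Position 0: "mi"
  Position 1: "in"
  Position 2: "nu"
  Position 3: "us"
Bigrams = "mi", "in", "nu", "us"


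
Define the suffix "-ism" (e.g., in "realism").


Suffix: -ism
Example: realism (real + -ism)
Meaning = belief / practice


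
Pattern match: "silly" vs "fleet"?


Pattern of "silly": [0, 1, 2, 2, 3]
Pattern of "fleet": [0, 1, 2, 2, 3]
Patterns match
Same pattern = Yes


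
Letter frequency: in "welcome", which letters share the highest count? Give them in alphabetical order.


Word: "welcome"
Letter counts:
  'c': 1
  'e': 2
  'l': 1
  'm': 1
  'o': 1
  'w': 1
Maximum count = 2
Most frequent = 'e' (2 times each)


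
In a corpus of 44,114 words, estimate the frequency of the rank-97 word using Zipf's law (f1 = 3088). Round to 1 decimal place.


Zipf's law: f(r) = f(1) / r
f(1) = 3088
f(97) = 3088 / 97
= 31.8 occurrences


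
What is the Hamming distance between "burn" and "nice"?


Comparing character by character (same length = 4):
  Pos 0: 'b' vs 'n' !=
  Pos 1: 'u' vs 'i' !=
  Pos 2: 'r' vs 'c' !=
  Pos 3: 'n' vs 'e' !=
Hamming distance = 4


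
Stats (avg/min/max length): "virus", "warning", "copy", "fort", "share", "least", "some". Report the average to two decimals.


Lengths: "virus"=5, "warning"=7, "copy"=4, "fort"=4, "share"=5, "least"=5, "some"=4
Sum = 34, Count = 7
Average = 34/7 = 4.86
= avg=4.86, min=4, max=7


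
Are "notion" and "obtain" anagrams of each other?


Word 1: "notion" → sorted: innoot
Word 2: "obtain" → sorted: abinot
Same letters? innoot != abinot
Anagram = No


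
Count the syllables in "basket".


Word: "basket"
Syllable breakdown: bas-ket
Counting: 2 parts
= 2 syllables


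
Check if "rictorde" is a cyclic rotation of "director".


Word: "director", Candidate: "rictorde"
Method: check if candidate is substring of word+word
"directordirector" contains "rictorde"? No
Is rotation = No


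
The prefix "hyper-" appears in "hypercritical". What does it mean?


Prefix: hyper-
As in: hypercritical -> hyper- + critical
Meaning = over / excessive


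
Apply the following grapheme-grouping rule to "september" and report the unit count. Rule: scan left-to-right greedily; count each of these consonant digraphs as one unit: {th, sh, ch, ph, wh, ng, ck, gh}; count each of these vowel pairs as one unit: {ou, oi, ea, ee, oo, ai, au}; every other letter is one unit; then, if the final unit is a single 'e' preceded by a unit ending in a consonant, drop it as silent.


Word: "september" (9 letters)
Left-to-right scan:
  1. 's' (letter)
  2. 'e' (letter)
  3. 'p' (letter)
  4. 't' (letter)
  5. 'e' (letter)
  6. 'm' (letter)
  7. 'b' (letter)
  8. 'e' (letter)
  9. 'r' (letter)
Units from scan: 9
Sound units = 9 units


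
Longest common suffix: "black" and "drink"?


Word 1: "black"
Word 2: "drink"
Comparing from end:
  Pos -1: 'k' == 'k'
  Pos -2: 'c' != 'n' (stop)
LCS = "k" (length 1)


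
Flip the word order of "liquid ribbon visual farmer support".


Original: "liquid ribbon visual farmer support"
Words (1..n): liquid | ribbon | visual | farmer | support
Reversed (n..1): support | farmer | visual | ribbon | liquid
Result = "support farmer visual ribbon liquid"


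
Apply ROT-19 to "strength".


Word: "strength"
Shift: 19
Each letter → (letter + shift) mod 26:
  's' (18) + 19 = 11 → 'l'
  't' (19) + 19 = 12 → 'm'
  'r' (17) + 19 = 10 → 'k'
  'e' (4) + 19 = 23 → 'x'
  'n' (13) + 19 = 6 → 'g'
  'g' (6) + 19 = 25 → 'z'
  't' (19) + 19 = 12 → 'm'
  'h' (7) + 19 = 0 → 'a'
Result = "lmkxgzma"


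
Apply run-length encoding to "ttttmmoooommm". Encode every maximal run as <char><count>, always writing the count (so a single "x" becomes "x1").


String: "ttttmmoooommm"
Scanning for consecutive runs:
  't' x 4
  'm' x 2
  'o' x 4
  'm' x 3
RLE = "t4m2o4m3"


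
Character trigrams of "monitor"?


Word: "monitor" (length 7)
Number of trigrams = 7 - 3 + 1 = 5
  Position 0: "mon"
  Position 1: "oni"
  Position 2: "nit"
  Position 3: "ito"
  Position 4: "tor"
Trigrams = "mon", "oni", "nit", "ito", "tor"


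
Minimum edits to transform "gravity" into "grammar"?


Word 1: "gravity" (length 7)
Word 2: "grammar" (length 7)
One optimal edit sequence (insert/delete/substitute each cost 1):
  1. keep 'g'
  2. keep 'r'
  3. keep 'a'
  4. substitute 'v' -> 'm'  (+1)
  5. substitute 'i' -> 'm'  (+1)
  6. substitute 't' -> 'a'  (+1)
  7. substitute 'y' -> 'r'  (+1)
Total edit operations: 4
Edit distance = 4


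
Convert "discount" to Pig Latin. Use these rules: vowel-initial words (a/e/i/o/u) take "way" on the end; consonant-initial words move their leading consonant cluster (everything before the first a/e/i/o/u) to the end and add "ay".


Word: "discount"
Starts with consonant(s) → move to end, add 'ay'
Consonant cluster: "d"
Pig Latin = "iscountday"


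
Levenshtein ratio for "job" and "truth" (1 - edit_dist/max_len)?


Word 1: "job" (length 3)
Word 2: "truth" (length 5)
One optimal edit sequence:
  1. insert 't'  (+1)
  2. insert 'r'  (+1)
  3. substitute 'j' -> 'u'  (+1)
  4. substitute 'o' -> 't'  (+1)
  5. substitute 'b' -> 'h'  (+1)
Edit distance = 5
Max length = max(3, 5) = 5
Similarity = 1 - 5/5
= 0.0000


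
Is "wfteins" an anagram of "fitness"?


Word 1: "fitness" → sorted: efinsst
Word 2: "wfteins" → sorted: efinstw
Same letters? efinsst != efinstw
Anagram = No


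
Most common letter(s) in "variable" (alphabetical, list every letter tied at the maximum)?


Word: "variable"
Letter counts:
  'a': 2
  'b': 1
  'e': 1
  'i': 1
  'l': 1
  'r': 1
  'v': 1
Maximum count = 2
Most frequent = 'a' (2 times each)


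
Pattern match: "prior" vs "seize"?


Pattern of "prior": [0, 1, 2, 3, 1]
Pattern of "seize": [0, 1, 2, 3, 1]
Patterns match
Same pattern = Yes


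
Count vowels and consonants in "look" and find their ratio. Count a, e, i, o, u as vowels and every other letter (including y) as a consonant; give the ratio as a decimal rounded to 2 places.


Word: "look"
Vowels (a,e,i,o,u): 2
Consonants: 2
Ratio = 2/2
= 1.00


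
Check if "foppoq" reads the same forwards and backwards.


Word: "foppoq"
Reversed: "qoppof"
Forward == Backward? foppoq != qoppof
Palindrome = No


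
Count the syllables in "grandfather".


Word: "grandfather"
Syllable breakdown: grand | fa | ther
Counting: 3 parts
= 3 syllables


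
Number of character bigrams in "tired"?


Word: "tired" (length 5)
Number of 2-grams = length - 2 + 1 = 5 - 2 + 1
= 4


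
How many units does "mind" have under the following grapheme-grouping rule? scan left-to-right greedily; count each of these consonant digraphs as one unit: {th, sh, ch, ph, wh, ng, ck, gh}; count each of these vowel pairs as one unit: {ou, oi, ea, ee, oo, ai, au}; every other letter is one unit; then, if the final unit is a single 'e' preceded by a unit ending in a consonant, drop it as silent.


Word: "mind" (4 letters)
Left-to-right scan:
  1. 'm' (letter)
  2. 'i' (letter)
  3. 'n' (letter)
  4. 'd' (letter)
Units from scan: 4
Sound units = 4 units


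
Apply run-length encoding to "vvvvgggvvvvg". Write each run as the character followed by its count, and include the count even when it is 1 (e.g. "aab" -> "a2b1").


String: "vvvvgggvvvvg"
Scanning for consecutive runs:
  'v' x 4
  'g' x 3
  'v' x 4
  'g' x 1
RLE = "v4g3v4g1"


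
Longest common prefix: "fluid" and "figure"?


Word 1: "fluid"
Word 2: "figure"
Comparing from start:
  Pos 0: 'f' == 'f'
  Pos 1: 'l' != 'i' (stop)
LCP = "f" (length 1)


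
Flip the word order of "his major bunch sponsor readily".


Original: "his major bunch sponsor readily"
Words (1..n): his | major | bunch | sponsor | readily
Reversed (n..1): readily | sponsor | bunch | major | his
Result = "readily sponsor bunch major his"


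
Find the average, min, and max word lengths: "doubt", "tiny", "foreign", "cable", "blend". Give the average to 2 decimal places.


Lengths: "doubt"=5, "tiny"=4, "foreign"=7, "cable"=5, "blend"=5
Sum = 26, Count = 5
Average = 26/5 = 5.20
= avg=5.20, min=4, max=7


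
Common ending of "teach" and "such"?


Word 1: "teach"
Word 2: "such"
Comparing from end:
  Pos -1: 'h' == 'h'
  Pos -2: 'c' == 'c'
  Pos -3: 'a' != 'u' (stop)
LCS = "ch" (length 2)


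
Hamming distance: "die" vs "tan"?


Comparing character by character (same length = 3):
  Pos 0: 'd' vs 't' !=
  Pos 1: 'i' vs 'a' !=
  Pos 2: 'e' vs 'n' !=
Hamming distance = 3


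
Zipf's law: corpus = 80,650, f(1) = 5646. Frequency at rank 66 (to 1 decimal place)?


Zipf's law: f(r) = f(1) / r
f(1) = 5646
f(66) = 5646 / 66
= 85.5 occurrences


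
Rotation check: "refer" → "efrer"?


Word: "refer", Candidate: "efrer"
Method: check if candidate is substring of word+word
"referrefer" contains "efrer"? No
Is rotation = No


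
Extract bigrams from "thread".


Word: "thread" (length 6)
Number of bigrams = 6 - 2 + 1 = 5
  Position 0: "th"
  Position 1: "hr"
  Position 2: "re"
  Position 3: "ea"
  Position 4: "ad"
Bigrams = "th", "hr", "re", "ea", "ad"


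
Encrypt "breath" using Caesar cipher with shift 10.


Word: "breath"
Shift: 10
Each letter → (letter + shift) mod 26:
  'b' (1) + 10 = 11 → 'l'
  'r' (17) + 10 = 1 → 'b'
  'e' (4) + 10 = 14 → 'o'
  'a' (0) + 10 = 10 → 'k'
  't' (19) + 10 = 3 → 'd'
  'h' (7) + 10 = 17 → 'r'
Result = "lbokdr"


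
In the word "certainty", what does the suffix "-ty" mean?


Suffix: -ty
Example: certainty = certain + -ty
Meaning = quality of


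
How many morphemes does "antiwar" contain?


Word: "antiwar"
Morphemes: anti- | war
Each morpheme carries meaning
= 2 morphemes


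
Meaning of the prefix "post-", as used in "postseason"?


Prefix: post-
As in: postseason -> post- + season
Meaning = after


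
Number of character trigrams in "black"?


Word: "black" (length 5)
Number of 3-grams = length - 3 + 1 = 5 - 3 + 1
= 3


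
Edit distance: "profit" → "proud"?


Word 1: "profit" (length 6)
Word 2: "proud" (length 5)
One optimal edit sequence (insert/delete/substitute each cost 1):
  1. keep 'p'
  2. keep 'r'
  3. keep 'o'
  4. delete 'f'  (+1)
  5. substitute 'i' -> 'u'  (+1)
  6. substitute 't' -> 'd'  (+1)
Total edit operations: 3
Edit distance = 3


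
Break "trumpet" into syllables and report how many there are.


Word: "trumpet"
Syllable breakdown: trum · pet
Counting: 2 parts
= 2 syllables


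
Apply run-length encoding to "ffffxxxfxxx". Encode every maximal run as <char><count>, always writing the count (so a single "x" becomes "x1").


String: "ffffxxxfxxx"
Scanning for consecutive runs:
  'f' x 4
  'x' x 3
  'f' x 1
  'x' x 3
RLE = "f4x3f1x3"


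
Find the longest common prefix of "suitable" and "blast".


Word 1: "suitable"
Word 2: "blast"
Comparing from start:
  Pos 0: 's' != 'b' (stop)
LCP = "" (length 0)


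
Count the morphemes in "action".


Word: "action"
Morphemes: act | -ion
Each morpheme carries meaning
= 2 morphemes


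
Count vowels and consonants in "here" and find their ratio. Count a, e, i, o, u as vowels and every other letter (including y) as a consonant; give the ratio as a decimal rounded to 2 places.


Word: "here"
Vowels (a,e,i,o,u): 2
Consonants: 2
Ratio = 2/2
= 1.00


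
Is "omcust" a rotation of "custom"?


Word: "custom", Candidate: "omcust"
Method: check if candidate is substring of word+word
"customcustom" contains "omcust"? Yes
Is rotation = Yes


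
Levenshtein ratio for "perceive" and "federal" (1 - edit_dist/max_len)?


Word 1: "perceive" (length 8)
Word 2: "federal" (length 7)
One optimal edit sequence:
  1. substitute 'p' -> 'f'  (+1)
  2. keep 'e'
  3. delete 'r'  (+1)
  4. substitute 'c' -> 'd'  (+1)
  5. keep 'e'
  6. substitute 'i' -> 'r'  (+1)
  7. substitute 'v' -> 'a'  (+1)
  8. substitute 'e' -> 'l'  (+1)
Edit distance = 6
Max length = max(8, 7) = 8
Similarity = 1 - 6/8
= 0.2500


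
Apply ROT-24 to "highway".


Word: "highway"
Shift: 24
Each letter → (letter + shift) mod 26:
  'h' (7) + 24 = 5 → 'f'
  'i' (8) + 24 = 6 → 'g'
  'g' (6) + 24 = 4 → 'e'
  'h' (7) + 24 = 5 → 'f'
  'w' (22) + 24 = 20 → 'u'
  'a' (0) + 24 = 24 → 'y'
  'y' (24) + 24 = 22 → 'w'
Result = "fgefuyw"


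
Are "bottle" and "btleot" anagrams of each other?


Word 1: "bottle" → sorted: belott
Word 2: "btleot" → sorted: belott
Same letters? belott == belott
Anagram = Yes


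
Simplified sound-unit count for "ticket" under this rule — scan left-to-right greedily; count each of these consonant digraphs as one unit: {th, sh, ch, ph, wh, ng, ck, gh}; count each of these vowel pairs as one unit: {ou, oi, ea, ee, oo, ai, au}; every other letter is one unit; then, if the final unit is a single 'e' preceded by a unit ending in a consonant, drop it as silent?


Word: "ticket" (6 letters)
Left-to-right scan:
  1. 't' (letter)
  2. 'i' (letter)
  3. 'ck' (digraph)
  4. 'e' (letter)
  5. 't' (letter)
Units from scan: 5
Sound units = 5 units


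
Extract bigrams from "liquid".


Word: "liquid" (length 6)
Number of bigrams = 6 - 2 + 1 = 5
  Position 0: "li"
  Position 1: "iq"
  Position 2: "qu"
  Position 3: "ui"
  Position 4: "id"
Bigrams = "li", "iq", "qu", "ui", "id"


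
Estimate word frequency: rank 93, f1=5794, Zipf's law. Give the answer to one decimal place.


Zipf's law: f(r) = f(1) / r
f(1) = 5794
f(93) = 5794 / 93
= 62.3 occurrences


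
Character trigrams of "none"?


Word: "none" (length 4)
Number of trigrams = 4 - 3 + 1 = 2
  Position 0: "non"
  Position 1: "one"
Trigrams = "non", "one"


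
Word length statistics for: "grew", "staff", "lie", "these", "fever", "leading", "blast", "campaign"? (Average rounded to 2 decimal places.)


Lengths: "grew"=4, "staff"=5, "lie"=3, "these"=5, "fever"=5, "leading"=7, "blast"=5, "campaign"=8
Sum = 42, Count = 8
Average = 42/8 = 5.25
= avg=5.25, min=3, max=8


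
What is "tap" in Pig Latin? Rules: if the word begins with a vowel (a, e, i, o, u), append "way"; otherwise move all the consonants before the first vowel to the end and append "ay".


Word: "tap"
Starts with consonant(s) → move to end, add 'ay'
Consonant cluster: "t"
Pig Latin = "aptay"


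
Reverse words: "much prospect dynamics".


Original: "much prospect dynamics"
Words (1..n): much | prospect | dynamics
Reversed (n..1): dynamics | prospect | much
Result = "dynamics prospect much"


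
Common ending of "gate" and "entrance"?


Word 1: "gate"
Word 2: "entrance"
Comparing from end:
  Pos -1: 'e' == 'e'
  Pos -2: 't' != 'c' (stop)
LCS = "e" (length 1)


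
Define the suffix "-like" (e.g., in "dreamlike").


Suffix: -like
Example: dreamlike (dream + -like)
Meaning = resembling


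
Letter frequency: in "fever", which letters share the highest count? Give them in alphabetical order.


Word: "fever"
Letter counts:
  'e': 2
  'f': 1
  'r': 1
  'v': 1
Maximum count = 2
Most frequent = 'e' (2 times each)


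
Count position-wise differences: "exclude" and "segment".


Comparing character by character (same length = 7):
  Pos 0: 'e' vs 's' !=
  Pos 1: 'x' vs 'e' !=
  Pos 2: 'c' vs 'g' !=
  Pos 3: 'l' vs 'm' !=
  Pos 4: 'u' vs 'e' !=
  Pos 5: 'd' vs 'n' !=
  Pos 6: 'e' vs 't' !=
Hamming distance = 7


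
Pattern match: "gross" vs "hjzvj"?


Pattern of "gross": [0, 1, 2, 3, 3]
Pattern of "hjzvj": [0, 1, 2, 3, 1]
Patterns do not match
Same pattern = No


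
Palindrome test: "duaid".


Word: "duaid"
Reversed: "diaud"
Forward == Backward? duaid != diaud
Palindrome = No


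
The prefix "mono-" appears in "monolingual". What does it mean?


Prefix: mono-
As in: monolingual -> mono- + lingual
Meaning = one


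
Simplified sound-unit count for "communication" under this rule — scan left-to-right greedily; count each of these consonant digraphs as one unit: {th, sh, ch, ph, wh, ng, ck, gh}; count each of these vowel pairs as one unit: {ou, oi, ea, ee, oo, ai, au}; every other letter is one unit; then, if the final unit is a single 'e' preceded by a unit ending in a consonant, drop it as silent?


Word: "communication" (13 letters)
Left-to-right scan:
  [1] 'c' (letter)
  [2] 'o' (letter)
  [3] 'm' (letter)
  [4] 'm' (letter)
  [5] 'u' (letter)
  [6] 'n' (letter)
  [7] 'i' (letter)
  [8] 'c' (letter)
  [9] 'a' (letter)
  [10] 't' (letter)
  [11] 'i' (letter)
  [12] 'o' (letter)
  [13] 'n' (letter)
Units from scan: 13
Sound units = 13 units


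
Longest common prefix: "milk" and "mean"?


Word 1: "milk"
Word 2: "mean"
Comparing from start:
  Pos 0: 'm' == 'm'
  Pos 1: 'i' != 'e' (stop)
LCP = "m" (length 1)


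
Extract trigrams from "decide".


Word: "decide" (length 6)
Number of trigrams = 6 - 3 + 1 = 4
  Position 0: "dec"
  Position 1: "eci"
  Position 2: "cid"
  Position 3: "ide"
Trigrams = "dec", "eci", "cid", "ide"


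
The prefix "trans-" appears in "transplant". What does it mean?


Prefix: trans-
Example: transplant (trans- + plant)
Meaning = across


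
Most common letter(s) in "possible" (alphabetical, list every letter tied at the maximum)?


Word: "possible"
Letter counts:
  'b': 1
  'e': 1
  'i': 1
  'l': 1
  'o': 1
  'p': 1
  's': 2
Maximum count = 2
Most frequent = 's' (2 times each)


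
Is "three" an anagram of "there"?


Word 1: "there" → sorted: eehrt
Word 2: "three" → sorted: eehrt
Same letters? eehrt == eehrt
Anagram = Yes
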